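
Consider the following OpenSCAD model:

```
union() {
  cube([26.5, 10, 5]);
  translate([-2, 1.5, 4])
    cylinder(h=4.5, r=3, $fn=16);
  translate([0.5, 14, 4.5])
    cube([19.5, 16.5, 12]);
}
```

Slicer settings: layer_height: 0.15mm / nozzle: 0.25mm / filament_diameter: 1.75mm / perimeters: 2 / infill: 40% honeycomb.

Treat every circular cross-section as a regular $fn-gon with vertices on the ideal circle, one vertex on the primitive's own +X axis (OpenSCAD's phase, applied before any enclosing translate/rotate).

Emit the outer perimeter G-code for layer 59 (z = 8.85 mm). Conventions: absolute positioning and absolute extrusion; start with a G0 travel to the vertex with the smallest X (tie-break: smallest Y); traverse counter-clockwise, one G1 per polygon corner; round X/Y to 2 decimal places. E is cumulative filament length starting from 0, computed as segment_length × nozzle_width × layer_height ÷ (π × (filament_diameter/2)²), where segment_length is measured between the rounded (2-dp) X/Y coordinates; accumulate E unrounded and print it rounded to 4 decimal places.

At z = 8.85 mm: the cube is absent (z outside [0, 5]); the cylinder at (-2, 1.5) is not intersected at this z (z outside [4, 8.5]); the cube at (0.5, 14) is present — its section is the full 19.5×16.5 rectangle; Merging all regions: only the 19.5×16.5 cube at (0.5, 14) is present, so the union is just that shape — 1 connected region. The outline is a single polygon with 4 vertices. Extrusion per mm of travel: 0.25 × 0.15 / (π × 0.875²) = 0.015591. Accumulating E over each segment gives final E = 1.1225.

G0 X0.50 Y14.00 Z8.85
G1 X20.00 Y14.00 E0.3040
G1 X20.00 Y30.50 E0.5613
G1 X0.50 Y30.50 E0.8653
G1 X0.50 Y14.00 E1.1225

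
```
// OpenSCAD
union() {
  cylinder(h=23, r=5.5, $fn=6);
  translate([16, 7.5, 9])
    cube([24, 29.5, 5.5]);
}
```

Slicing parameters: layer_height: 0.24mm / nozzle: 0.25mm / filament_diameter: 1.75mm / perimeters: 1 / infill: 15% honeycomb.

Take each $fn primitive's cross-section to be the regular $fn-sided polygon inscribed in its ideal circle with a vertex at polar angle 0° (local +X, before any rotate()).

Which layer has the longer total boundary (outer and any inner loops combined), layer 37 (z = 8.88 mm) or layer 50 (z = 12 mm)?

Layer 37 (z = 8.88): the r=5.5 cylinder contributes a regular 6-gon of circumradius 5.5 (perimeter = 2·6·5.500·sin(180°/6) = 33.00 mm); the cube at (16, 7.5) is not intersected at this z (z outside [9, 14.5]); Merging all regions: only the r=5.5 cylinder is present, so the union is just that shape — boundary = 33.00 mm. So its perimeter = 33.00 mm. Layer 50 (z = 12): the cylinder: section is a regular 6-gon, circumradius r=5.5 (perimeter = 2·6·5.500·sin(180°/6) = 33.00 mm); the 24×29.5 cube at (16, 7.5) contributes its full rectangle (perimeter 107.00 mm); Combining (union): the 2 present regions are separate (no shared area or edge), so areas and boundary lengths simply add and each stays a separate island — boundary = 140.00 mm. So its perimeter = 140.00 mm. Layer 50 is larger (140.00 vs 33.00 mm).

layer 50 (z = 12 mm)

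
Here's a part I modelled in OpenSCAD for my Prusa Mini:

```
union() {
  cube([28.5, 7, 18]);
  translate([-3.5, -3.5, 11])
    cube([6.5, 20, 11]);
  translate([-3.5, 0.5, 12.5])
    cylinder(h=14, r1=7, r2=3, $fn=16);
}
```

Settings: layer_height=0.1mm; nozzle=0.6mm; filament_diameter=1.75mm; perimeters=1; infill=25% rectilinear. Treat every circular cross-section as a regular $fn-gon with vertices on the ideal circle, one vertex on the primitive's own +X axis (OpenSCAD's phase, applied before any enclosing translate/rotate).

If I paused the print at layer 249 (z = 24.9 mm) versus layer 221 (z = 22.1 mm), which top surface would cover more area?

layer 221 (z = 22.1 mm)

Layer 249 (z = 24.9): the cube is not intersected at this z (z outside [0, 18]); the cube at (-3.5, -3.5) is absent (z outside [11, 22]); the cone at (-3.5, 0.5): at t=0.886 of its height the radius interpolates to r₁+(r₂−r₁)t = 3.457, giving a regular 16-gon of that circumradius (area = (16/2)·3.457²·sin(360°/16) = 36.59 mm²); Merging all regions: only the cone at (-3.5, 0.5) is present, so the union is just that shape — area = 36.59 mm². So its area = 36.59 mm². Layer 221 (z = 22.1): the cube does not reach this height (z outside [0, 18]); the cube at (-3.5, -3.5) is absent (z outside [11, 22]); the cone at (-3.5, 0.5) contributes a regular 16-gon of circumradius 4.257 (interpolated between r1=7 and r2=3 at t=0.686) (area = (16/2)·4.257²·sin(360°/16) = 55.48 mm²); Taking the union: only the cone at (-3.5, 0.5) is present, so the union is just that shape — area = 55.48 mm². So its area = 55.48 mm². Layer 221 is larger (55.48 vs 36.59 mm²).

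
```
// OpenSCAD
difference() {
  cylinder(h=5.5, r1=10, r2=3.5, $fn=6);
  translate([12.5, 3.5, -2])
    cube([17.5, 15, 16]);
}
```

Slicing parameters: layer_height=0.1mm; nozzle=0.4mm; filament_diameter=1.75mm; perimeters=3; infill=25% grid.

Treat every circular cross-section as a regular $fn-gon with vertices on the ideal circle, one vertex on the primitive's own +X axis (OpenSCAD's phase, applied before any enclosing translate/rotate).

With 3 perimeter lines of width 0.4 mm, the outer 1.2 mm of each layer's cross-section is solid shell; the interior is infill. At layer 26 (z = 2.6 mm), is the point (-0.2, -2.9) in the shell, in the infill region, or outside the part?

infill

At z = 2.6 mm: the cone: at t=0.473 of its height the radius interpolates to r₁+(r₂−r₁)t = 6.927, giving a regular 6-gon of that circumradius; the cube at (12.5, 3.5) (footprint 17.5×15) is included at this height; After the difference (first − rest): starting from the cone, the 17.5×15 cube at (12.5, 3.5) misses the remaining region (no effect) — 1 connected region. Overall, the cross-section is a single solid region. The nearest boundary edge runs (3.46, -6.00)→(-3.46, -6.00); distance from the point to it = 3.10 mm. The point is inside the cross-section and 3.10 mm from the nearest boundary — more than the 1.2 mm shell width (3 × 0.4), so it's in the infill interior.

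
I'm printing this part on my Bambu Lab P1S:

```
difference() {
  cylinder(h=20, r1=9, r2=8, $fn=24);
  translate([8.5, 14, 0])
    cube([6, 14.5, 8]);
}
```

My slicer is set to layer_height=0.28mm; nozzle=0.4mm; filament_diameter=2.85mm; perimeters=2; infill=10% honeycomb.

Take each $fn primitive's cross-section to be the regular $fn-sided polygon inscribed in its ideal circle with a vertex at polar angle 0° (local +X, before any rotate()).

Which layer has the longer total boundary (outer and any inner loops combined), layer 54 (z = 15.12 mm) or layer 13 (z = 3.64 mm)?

layer 13 (z = 3.64 mm)

Layer 54 (z = 15.12): the cone (r1=9→r2=8) has section circumradius 8.244 here — a regular 24-gon (perimeter = 2·24·8.244·sin(180°/24) = 51.65 mm); the cube at (8.5, 14) is absent (z outside [0, 8]); Subtracting the remaining from the first: none of the subtracted shapes is present at this height, so the cone is unchanged — boundary = 51.65 mm. So its perimeter = 51.65 mm. Layer 13 (z = 3.64): the cone: at t=0.182 of its height the radius interpolates to r₁+(r₂−r₁)t = 8.818, giving a regular 24-gon of that circumradius (perimeter = 2·24·8.818·sin(180°/24) = 55.25 mm); the cube at (8.5, 14) is present — its section is the full 6×14.5 rectangle (perimeter 41.00 mm); Taking the first minus the rest: starting from the cone, the 6×14.5 cube at (8.5, 14) misses the remaining region (no effect) — boundary = 55.25 mm. So its perimeter = 55.25 mm. Layer 13 is larger (55.25 vs 51.65 mm).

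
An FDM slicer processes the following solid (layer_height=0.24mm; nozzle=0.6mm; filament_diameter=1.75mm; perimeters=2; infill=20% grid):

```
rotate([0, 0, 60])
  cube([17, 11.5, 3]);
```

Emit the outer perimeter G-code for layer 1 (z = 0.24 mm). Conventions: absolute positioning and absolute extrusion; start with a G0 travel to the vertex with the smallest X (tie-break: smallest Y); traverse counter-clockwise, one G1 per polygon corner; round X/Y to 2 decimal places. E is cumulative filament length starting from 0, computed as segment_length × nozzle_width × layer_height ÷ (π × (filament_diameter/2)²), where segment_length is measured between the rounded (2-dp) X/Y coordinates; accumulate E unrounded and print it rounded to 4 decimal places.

G0 X-9.96 Y5.75 Z0.24
G1 X0.00 Y0.00 E0.6885
G1 X8.50 Y14.72 E1.7062
G1 X-1.46 Y20.47 E2.3947
G1 X-9.96 Y5.75 E3.4123

At z = 0.24 mm: the cube (footprint 17×11.5) is included at this height; (whole slice rotated 60° about Z — lengths, areas and connectivity unchanged). The outline is a single polygon with 4 vertices. Extrusion per mm of travel: 0.6 × 0.24 / (π × 0.875²) = 0.059868. Accumulating E over each segment gives final E = 3.4123.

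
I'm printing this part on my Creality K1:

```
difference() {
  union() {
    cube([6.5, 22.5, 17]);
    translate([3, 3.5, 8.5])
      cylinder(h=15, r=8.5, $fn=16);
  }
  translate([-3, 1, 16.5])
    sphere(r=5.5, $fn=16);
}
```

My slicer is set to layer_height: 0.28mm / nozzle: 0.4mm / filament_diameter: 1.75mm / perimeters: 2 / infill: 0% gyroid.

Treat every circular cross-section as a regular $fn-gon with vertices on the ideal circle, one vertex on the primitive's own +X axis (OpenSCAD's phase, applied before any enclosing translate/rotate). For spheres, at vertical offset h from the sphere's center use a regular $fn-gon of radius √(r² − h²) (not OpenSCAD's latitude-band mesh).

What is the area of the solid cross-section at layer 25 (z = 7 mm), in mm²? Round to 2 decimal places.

146.25 mm²

At z = 7 mm: the 6.5×22.5 cube contributes its full rectangle (area 146.25 mm²); the cylinder at (3, 3.5) is not intersected at this z (z outside [8.5, 23.5]); Merging all regions: only the 6.5×22.5 cube is present, so the union is just that shape — area = 146.25 mm²; the sphere at (-3, 1) does not reach this height (|z−center|=9.500 > r=5.5); Subtracting the remaining from the first: none of the subtracted shapes is present at this height, so the result so far is unchanged — area = 146.25 mm². Overall, the cross-section is a single solid region. Net area = 146.25 mm².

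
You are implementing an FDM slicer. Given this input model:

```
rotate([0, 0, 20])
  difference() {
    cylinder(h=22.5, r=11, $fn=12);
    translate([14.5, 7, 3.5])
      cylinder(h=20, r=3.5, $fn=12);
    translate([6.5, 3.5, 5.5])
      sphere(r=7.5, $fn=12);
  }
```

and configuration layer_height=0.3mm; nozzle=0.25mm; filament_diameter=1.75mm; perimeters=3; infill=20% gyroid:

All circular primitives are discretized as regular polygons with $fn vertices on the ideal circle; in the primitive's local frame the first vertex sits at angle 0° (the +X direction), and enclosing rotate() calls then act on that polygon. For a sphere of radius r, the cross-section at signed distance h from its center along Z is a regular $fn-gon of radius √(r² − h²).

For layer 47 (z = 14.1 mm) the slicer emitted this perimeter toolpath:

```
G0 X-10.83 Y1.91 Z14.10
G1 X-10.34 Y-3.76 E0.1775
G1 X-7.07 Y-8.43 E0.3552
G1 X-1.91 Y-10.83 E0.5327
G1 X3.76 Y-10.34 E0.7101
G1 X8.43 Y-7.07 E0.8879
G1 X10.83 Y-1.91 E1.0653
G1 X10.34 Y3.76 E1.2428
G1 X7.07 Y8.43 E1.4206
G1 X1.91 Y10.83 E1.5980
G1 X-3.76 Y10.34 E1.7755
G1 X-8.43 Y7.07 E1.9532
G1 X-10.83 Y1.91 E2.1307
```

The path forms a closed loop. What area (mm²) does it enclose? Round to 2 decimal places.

363.04 mm²

Apply the shoelace formula to the sequence of (X, Y) vertices; enclosed area = 363.04 mm².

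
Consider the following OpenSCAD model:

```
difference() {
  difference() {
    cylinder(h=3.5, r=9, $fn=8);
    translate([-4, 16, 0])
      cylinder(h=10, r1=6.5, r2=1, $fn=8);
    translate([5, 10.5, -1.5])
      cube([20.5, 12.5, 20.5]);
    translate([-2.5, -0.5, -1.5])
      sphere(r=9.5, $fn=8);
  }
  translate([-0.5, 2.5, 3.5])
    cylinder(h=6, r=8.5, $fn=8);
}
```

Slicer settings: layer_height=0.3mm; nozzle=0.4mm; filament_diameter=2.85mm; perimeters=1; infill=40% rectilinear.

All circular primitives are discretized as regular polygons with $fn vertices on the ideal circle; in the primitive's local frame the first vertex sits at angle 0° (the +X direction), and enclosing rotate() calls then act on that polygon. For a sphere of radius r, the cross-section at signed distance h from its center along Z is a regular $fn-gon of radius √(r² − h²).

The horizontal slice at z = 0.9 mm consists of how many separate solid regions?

1

At z = 0.9 mm: the r=9 cylinder gives a regular 8-gon of circumradius 9 (constant along its height); the cone at (-4, 16) (r1=6.5→r2=1) has section circumradius 6.005 here — a regular 8-gon; the 20.5×12.5 cube at (5, 10.5) contributes its full rectangle; the r=9.5 sphere at (-2.5, -0.5) contributes a regular 8-gon of circumradius √(9.5²−2.4²) = 9.192; Subtracting the remaining from the first: starting from the r=9 cylinder, the cone at (-4, 16) misses the remaining region (no effect); the 20.5×12.5 cube at (5, 10.5) misses the remaining region (no effect); the r=9.5 sphere at (-2.5, -0.5) partially overlaps it — only the 189.51 mm² overlap (of its 238.97 mm²) is removed, clipping the outline — 1 connected region; the cylinder at (-0.5, 2.5) is not intersected at this z (z outside [3.5, 9.5]); Taking the first minus the rest: none of the subtracted shapes is present at this height, so the result so far is unchanged — 1 connected region. The result has 1 disconnected region.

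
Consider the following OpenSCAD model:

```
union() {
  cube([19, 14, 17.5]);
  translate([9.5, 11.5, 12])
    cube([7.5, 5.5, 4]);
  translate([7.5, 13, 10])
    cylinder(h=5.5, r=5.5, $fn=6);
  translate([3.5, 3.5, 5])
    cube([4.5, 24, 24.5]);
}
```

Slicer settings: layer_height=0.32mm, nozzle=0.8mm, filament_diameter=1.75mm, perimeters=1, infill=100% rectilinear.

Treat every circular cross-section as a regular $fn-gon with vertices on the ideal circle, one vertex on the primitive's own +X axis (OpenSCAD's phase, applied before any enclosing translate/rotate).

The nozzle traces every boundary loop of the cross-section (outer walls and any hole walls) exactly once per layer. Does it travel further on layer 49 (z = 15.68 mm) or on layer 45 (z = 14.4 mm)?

Layer 49 (z = 15.68): the cube is present — its section is the full 19×14 rectangle (perimeter 66.00 mm); the cube at (9.5, 11.5) (footprint 7.5×5.5) is included at this height (perimeter 26.00 mm); the cylinder at (7.5, 13) does not reach this height (z outside [10, 15.5]); the cube at (3.5, 3.5) is present — its section is the full 4.5×24 rectangle (perimeter 57.00 mm); Taking the union: the regions partially overlap (shared area 66.00 mm²), so the edge portions inside another operand are dropped and the merged outline is re-measured after clipping — boundary = 99.00 mm. So its perimeter = 99.00 mm. Layer 45 (z = 14.4): the cube (footprint 19×14) is included at this height (perimeter 66.00 mm); the 7.5×5.5 cube at (9.5, 11.5) contributes its full rectangle (perimeter 26.00 mm); the r=5.5 cylinder at (7.5, 13) contributes a regular 6-gon of circumradius 5.5 (perimeter = 2·6·5.500·sin(180°/6) = 33.00 mm); the cube at (3.5, 3.5) (footprint 4.5×24) is included at this height (perimeter 57.00 mm); Taking the union: the regions partially overlap (shared area 137.47 mm²), so the edge portions inside another operand are dropped and the merged outline is re-measured after clipping — boundary = 92.00 mm. So its perimeter = 92.00 mm. Layer 49 is larger (99.00 vs 92.00 mm).

layer 49 (z = 15.68 mm)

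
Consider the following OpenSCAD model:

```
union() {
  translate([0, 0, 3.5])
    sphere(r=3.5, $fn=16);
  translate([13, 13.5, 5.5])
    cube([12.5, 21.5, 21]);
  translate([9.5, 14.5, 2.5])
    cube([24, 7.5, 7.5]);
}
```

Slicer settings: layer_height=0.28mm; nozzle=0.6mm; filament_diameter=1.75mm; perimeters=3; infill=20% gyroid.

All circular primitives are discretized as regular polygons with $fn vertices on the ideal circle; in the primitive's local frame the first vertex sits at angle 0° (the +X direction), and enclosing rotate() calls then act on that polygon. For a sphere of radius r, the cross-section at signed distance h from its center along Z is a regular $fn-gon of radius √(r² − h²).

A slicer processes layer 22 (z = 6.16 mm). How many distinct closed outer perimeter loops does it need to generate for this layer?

2

At z = 6.16 mm: the sphere: section is a regular 16-gon, circumradius = √(r²−h²) = √(3.5²−2.66²) = 2.275; the cube at (13, 13.5) is present — its section is the full 12.5×21.5 rectangle; the 24×7.5 cube at (9.5, 14.5) contributes its full rectangle; Combining (union): the regions partially overlap (shared area 93.75 mm²), so overlapping operands fuse into one piece — 2 connected regions. The result has 2 disconnected regions.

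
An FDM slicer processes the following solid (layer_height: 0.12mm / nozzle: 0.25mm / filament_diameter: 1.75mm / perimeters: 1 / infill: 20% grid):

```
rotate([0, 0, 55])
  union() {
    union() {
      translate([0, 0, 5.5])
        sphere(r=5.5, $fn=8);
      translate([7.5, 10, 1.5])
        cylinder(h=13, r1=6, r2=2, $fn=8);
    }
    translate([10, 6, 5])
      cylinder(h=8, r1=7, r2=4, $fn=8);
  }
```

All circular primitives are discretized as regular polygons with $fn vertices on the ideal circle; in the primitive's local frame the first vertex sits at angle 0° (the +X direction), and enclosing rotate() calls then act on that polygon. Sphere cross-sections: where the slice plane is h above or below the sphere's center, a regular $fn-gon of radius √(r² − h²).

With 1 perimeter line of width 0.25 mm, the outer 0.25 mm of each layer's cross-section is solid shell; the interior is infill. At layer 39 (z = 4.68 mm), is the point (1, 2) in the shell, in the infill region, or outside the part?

infill

At z = 4.68 mm: the r=5.5 sphere contributes a regular 8-gon of circumradius √(5.5²−0.82²) = 5.439; the cone at (7.5, 10) (r1=6→r2=2) has section circumradius 5.022 here — a regular 8-gon; Merging all regions: the 2 present regions are separate (no shared area or edge), so areas and boundary lengths simply add and each stays a separate island — 2 connected regions; the cone at (10, 6) does not reach this height (z outside [5, 13]); Taking the union: only that combined region is present, so the union is just that shape — 2 connected regions; (whole slice rotated 55° about Z — lengths, areas and connectivity unchanged). Overall, the cross-section has 2 separate islands. Undo the 55° rotation: the query point maps to (2.212, 0.328) in the un-rotated model frame. The nearest boundary edge runs (3.85, 3.85)→(5.44, 0.00); distance from the point to it = 2.86 mm. (Shell/infill is judged within the island containing the point — the largest one.) The point is inside the cross-section and 2.86 mm from the nearest boundary — more than the 0.25 mm shell width (1 × 0.25), so it's in the infill interior.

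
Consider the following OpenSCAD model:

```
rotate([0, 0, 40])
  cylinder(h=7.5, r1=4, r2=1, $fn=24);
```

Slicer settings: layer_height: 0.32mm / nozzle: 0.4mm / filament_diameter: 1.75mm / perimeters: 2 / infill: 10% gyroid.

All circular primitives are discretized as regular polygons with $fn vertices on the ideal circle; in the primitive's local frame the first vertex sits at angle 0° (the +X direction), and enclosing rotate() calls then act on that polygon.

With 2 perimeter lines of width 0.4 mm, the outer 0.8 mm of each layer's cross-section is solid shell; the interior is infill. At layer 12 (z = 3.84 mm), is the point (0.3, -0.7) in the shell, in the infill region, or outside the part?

At z = 3.84 mm: the cone contributes a regular 24-gon of circumradius 2.464 (interpolated between r1=4 and r2=1 at t=0.512); (rotated 40° about Z; rotation is an isometry so areas/perimeters/island counts are preserved). Overall, the cross-section is a single solid region. Undo the 40° rotation: the query point maps to (-0.220, -0.729) in the un-rotated model frame. The nearest boundary edge runs (-1.23, -2.13)→(-0.64, -2.38); distance from the point to it = 1.69 mm. The point is inside the cross-section and 1.69 mm from the nearest boundary — more than the 0.8 mm shell width (2 × 0.4), so it's in the infill interior.

infill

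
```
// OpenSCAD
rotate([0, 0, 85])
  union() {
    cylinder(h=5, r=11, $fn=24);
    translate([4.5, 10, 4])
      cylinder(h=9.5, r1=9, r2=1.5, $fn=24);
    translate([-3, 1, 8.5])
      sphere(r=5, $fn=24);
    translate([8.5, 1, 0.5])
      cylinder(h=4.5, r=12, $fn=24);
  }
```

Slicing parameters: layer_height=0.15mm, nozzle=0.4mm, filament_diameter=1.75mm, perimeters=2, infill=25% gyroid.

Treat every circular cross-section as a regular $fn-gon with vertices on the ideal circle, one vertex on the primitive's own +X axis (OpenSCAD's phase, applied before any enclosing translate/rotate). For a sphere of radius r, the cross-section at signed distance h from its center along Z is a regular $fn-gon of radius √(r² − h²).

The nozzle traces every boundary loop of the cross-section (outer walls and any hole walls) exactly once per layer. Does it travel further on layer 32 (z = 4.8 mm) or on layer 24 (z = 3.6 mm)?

layer 32 (z = 4.8 mm)

Layer 32 (z = 4.8): the cylinder: section is a regular 24-gon, circumradius r=11 (perimeter = 2·24·11.000·sin(180°/24) = 68.92 mm); the cone at (4.5, 10): at t=0.084 of its height the radius interpolates to r₁+(r₂−r₁)t = 8.368, giving a regular 24-gon of that circumradius (perimeter = 2·24·8.368·sin(180°/24) = 52.43 mm); the sphere at (-3, 1): section is a regular 24-gon, circumradius = √(r²−h²) = √(5²−3.7²) = 3.363 (perimeter = 2·24·3.363·sin(180°/24) = 21.07 mm); the cylinder at (8.5, 1): section is a regular 24-gon, circumradius r=12 (perimeter = 2·24·12.000·sin(180°/24) = 75.18 mm); Merging all regions: the regions partially overlap (shared area 393.80 mm²), so the edge portions inside another operand are dropped and the merged outline is re-measured after clipping — boundary = 96.47 mm; (whole slice rotated 85° about Z — lengths, areas and connectivity unchanged). So its perimeter = 96.47 mm. Layer 24 (z = 3.6): the r=11 cylinder contributes a regular 24-gon of circumradius 11 (perimeter = 2·24·11.000·sin(180°/24) = 68.92 mm); the cone at (4.5, 10) is absent (z outside [4, 13.5]); the sphere at (-3, 1): section is a regular 24-gon, circumradius = √(r²−h²) = √(5²−4.9²) = 0.995 (perimeter = 2·24·0.995·sin(180°/24) = 6.23 mm); the cylinder at (8.5, 1): section is a regular 24-gon, circumradius r=12 (perimeter = 2·24·12.000·sin(180°/24) = 75.18 mm); Merging all regions: the regions partially overlap (shared area 222.11 mm²), so the edge portions inside another operand are dropped and the merged outline is re-measured after clipping — boundary = 89.80 mm; (whole slice rotated 85° about Z — lengths, areas and connectivity unchanged). So its perimeter = 89.80 mm. Layer 32 is larger (96.47 vs 89.80 mm).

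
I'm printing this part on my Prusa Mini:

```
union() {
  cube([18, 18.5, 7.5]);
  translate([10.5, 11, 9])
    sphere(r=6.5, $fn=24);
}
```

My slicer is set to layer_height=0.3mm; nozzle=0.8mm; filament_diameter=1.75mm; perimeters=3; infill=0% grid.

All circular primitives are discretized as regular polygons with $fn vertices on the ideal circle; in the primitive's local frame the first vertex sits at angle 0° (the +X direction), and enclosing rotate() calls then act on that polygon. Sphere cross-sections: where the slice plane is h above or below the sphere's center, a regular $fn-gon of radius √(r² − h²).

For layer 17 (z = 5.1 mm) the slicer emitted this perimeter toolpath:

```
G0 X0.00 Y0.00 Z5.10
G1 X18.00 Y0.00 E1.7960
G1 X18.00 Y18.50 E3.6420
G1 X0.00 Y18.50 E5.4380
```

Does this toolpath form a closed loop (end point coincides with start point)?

Start point (G0): (0.00, 0.00). End point (last G1): the path does not return to the start — open.

no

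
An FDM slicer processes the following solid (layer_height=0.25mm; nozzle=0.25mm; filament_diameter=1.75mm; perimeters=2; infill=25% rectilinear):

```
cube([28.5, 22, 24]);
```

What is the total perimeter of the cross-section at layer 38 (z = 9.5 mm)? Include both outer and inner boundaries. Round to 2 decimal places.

At z = 9.5 mm: the cube is present — its section is the full 28.5×22 rectangle (perimeter 101.00 mm). Overall, the cross-section is a single solid region. Total boundary length (outer) = 101.00 mm.

101.00 mm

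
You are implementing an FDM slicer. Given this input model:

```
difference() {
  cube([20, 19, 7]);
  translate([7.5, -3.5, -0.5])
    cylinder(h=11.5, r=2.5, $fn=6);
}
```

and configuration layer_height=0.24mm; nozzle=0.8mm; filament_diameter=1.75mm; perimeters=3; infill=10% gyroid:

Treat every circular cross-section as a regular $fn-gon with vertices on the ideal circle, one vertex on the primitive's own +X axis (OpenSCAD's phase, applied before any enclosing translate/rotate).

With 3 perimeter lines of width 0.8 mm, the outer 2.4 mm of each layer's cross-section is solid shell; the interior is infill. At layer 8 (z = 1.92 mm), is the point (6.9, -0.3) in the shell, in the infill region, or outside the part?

At z = 1.92 mm: the cube (footprint 20×19) is included at this height; the r=2.5 cylinder at (7.5, -3.5) gives a regular 6-gon of circumradius 2.5 (constant along its height); After the difference (first − rest): starting from the 20×19 cube, the r=2.5 cylinder at (7.5, -3.5) misses the remaining region (no effect) — 1 connected region. Overall, the cross-section is a single solid region. The nearest boundary edge runs (20.00, 0.00)→(0.00, 0.00); distance from the point to it = 0.30 mm. The point is not inside any of the regions above, so it lies outside the cross-section (0.30 mm from the nearest boundary).

outside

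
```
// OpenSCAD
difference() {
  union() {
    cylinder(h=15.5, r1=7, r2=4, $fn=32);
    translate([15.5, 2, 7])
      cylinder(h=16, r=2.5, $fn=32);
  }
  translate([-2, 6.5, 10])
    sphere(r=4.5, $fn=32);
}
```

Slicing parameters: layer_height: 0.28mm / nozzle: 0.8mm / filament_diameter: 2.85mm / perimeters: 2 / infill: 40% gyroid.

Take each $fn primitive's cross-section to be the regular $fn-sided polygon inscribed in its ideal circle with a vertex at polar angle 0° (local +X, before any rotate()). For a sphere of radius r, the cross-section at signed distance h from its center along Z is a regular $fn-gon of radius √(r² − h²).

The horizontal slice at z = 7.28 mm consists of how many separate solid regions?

At z = 7.28 mm: the cone (r1=7→r2=4) has section circumradius 5.591 here — a regular 32-gon; the cylinder at (15.5, 2): section is a regular 32-gon, circumradius r=2.5; Taking the union: the 2 present regions are separate (no shared area or edge), so areas and boundary lengths simply add and each stays a separate island — 2 connected regions; the r=4.5 sphere at (-2, 6.5) contributes a regular 32-gon of circumradius √(4.5²−2.72²) = 3.585; Taking the first minus the rest: starting from that combined region, the r=4.5 sphere at (-2, 6.5) partially overlaps it — only the 9.50 mm² overlap (of its 40.12 mm²) is removed, clipping the outline — 2 connected regions. The result has 2 disconnected regions.

2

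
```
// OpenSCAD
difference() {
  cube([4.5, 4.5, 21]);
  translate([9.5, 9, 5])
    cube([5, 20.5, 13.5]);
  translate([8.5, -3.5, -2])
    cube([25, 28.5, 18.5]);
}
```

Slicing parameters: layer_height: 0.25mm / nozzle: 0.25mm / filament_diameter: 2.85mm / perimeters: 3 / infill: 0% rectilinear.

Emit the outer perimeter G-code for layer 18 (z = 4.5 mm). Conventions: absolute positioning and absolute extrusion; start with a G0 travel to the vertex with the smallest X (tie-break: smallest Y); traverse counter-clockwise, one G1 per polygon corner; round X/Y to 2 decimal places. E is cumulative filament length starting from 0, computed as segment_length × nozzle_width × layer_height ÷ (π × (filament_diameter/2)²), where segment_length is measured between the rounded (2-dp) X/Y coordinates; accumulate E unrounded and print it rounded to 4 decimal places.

At z = 4.5 mm: the 4.5×4.5 cube contributes its full rectangle; the cube at (9.5, 9) is not intersected at this z (z outside [5, 18.5]); the cube at (8.5, -3.5) is present — its section is the full 25×28.5 rectangle; After the difference (first − rest): starting from the 4.5×4.5 cube, the 25×28.5 cube at (8.5, -3.5) misses the remaining region (no effect) — 1 connected region. The outline is a single polygon with 4 vertices. Extrusion per mm of travel: 0.25 × 0.25 / (π × 1.425²) = 0.009797. Accumulating E over each segment gives final E = 0.1763.

G0 X0.00 Y0.00 Z4.50
G1 X4.50 Y0.00 E0.0441
G1 X4.50 Y4.50 E0.0882
G1 X0.00 Y4.50 E0.1323
G1 X0.00 Y0.00 E0.1763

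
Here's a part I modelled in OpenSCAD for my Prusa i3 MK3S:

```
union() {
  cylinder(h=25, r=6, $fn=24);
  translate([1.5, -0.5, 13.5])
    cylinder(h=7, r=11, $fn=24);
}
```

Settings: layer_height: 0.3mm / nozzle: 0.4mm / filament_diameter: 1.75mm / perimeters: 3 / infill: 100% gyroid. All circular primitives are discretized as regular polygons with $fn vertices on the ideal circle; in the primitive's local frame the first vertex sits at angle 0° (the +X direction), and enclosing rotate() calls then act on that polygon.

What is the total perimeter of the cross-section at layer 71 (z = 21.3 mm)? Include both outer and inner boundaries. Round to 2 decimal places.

37.59 mm

At z = 21.3 mm: the r=6 cylinder contributes a regular 24-gon of circumradius 6 (perimeter = 2·24·6.000·sin(180°/24) = 37.59 mm); the cylinder at (1.5, -0.5) is absent (z outside [13.5, 20.5]); Taking the union: only the r=6 cylinder is present, so the union is just that shape — boundary = 37.59 mm. Overall, the cross-section is a single solid region. Total boundary length (outer) = 37.59 mm.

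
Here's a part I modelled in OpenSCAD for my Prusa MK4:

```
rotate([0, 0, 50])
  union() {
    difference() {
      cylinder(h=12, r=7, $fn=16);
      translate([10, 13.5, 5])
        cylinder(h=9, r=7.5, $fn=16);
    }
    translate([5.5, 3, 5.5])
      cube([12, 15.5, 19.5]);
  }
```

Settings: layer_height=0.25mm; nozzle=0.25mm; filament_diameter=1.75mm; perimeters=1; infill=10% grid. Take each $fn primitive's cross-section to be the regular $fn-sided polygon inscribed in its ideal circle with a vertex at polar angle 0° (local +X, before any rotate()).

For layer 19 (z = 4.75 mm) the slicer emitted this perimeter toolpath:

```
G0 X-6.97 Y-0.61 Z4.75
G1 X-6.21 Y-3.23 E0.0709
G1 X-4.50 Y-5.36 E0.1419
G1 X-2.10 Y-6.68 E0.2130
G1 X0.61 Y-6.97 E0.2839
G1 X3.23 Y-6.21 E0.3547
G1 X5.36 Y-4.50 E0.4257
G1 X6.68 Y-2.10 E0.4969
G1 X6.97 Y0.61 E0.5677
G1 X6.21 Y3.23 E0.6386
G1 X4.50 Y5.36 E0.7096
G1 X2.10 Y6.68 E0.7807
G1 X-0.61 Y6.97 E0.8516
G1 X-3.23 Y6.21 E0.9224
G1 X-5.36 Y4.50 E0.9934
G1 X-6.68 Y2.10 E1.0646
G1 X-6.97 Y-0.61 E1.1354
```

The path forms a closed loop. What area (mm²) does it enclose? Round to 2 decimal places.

149.98 mm²

Apply the shoelace formula to the sequence of (X, Y) vertices; enclosed area = 149.98 mm².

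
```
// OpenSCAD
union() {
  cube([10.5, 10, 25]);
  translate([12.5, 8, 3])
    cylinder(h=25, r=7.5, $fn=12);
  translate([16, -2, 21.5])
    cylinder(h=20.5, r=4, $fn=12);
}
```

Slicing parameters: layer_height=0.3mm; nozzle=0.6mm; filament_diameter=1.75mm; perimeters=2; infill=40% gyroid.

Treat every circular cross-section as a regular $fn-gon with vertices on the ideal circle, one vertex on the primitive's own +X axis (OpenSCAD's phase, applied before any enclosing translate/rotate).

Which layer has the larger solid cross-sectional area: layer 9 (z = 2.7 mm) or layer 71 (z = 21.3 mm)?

layer 71 (z = 21.3 mm)

Layer 9 (z = 2.7): the 10.5×10 cube contributes its full rectangle (area 105.00 mm²); the cylinder at (12.5, 8) is absent (z outside [3, 28]); the cylinder at (16, -2) is not intersected at this z (z outside [21.5, 42]); Merging all regions: only the 10.5×10 cube is present, so the union is just that shape — area = 105.00 mm². So its area = 105.00 mm². Layer 71 (z = 21.3): the cube is present — its section is the full 10.5×10 rectangle (area 105.00 mm²); the cylinder at (12.5, 8): section is a regular 12-gon, circumradius r=7.5 (area = (12/2)·7.500²·sin(360°/12) = 168.75 mm²); the cylinder at (16, -2) does not reach this height (z outside [21.5, 42]); Combining (union): the regions partially overlap — summed areas 273.75 mm² minus the doubly-counted overlap 38.19 mm² gives 235.56 mm² — area = 235.56 mm². So its area = 235.56 mm². Layer 71 is larger (235.56 vs 105.00 mm²).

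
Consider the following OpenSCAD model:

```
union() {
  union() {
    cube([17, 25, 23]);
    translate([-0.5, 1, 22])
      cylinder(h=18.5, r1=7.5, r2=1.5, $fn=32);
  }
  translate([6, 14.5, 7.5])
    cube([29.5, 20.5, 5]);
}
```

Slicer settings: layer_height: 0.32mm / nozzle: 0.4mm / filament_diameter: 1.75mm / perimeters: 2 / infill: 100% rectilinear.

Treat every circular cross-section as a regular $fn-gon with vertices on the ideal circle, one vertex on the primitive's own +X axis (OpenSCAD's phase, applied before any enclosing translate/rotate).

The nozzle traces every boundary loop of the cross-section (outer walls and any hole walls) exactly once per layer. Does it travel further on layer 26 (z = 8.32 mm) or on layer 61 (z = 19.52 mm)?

Layer 26 (z = 8.32): the 17×25 cube contributes its full rectangle (perimeter 84.00 mm); the cone at (-0.5, 1) is not intersected at this z (z outside [22, 40.5]); Taking the union: only the 17×25 cube is present, so the union is just that shape — boundary = 84.00 mm; the cube at (6, 14.5) (footprint 29.5×20.5) is included at this height (perimeter 100.00 mm); Merging all regions: the regions partially overlap (shared area 115.50 mm²), so the edge portions inside another operand are dropped and the merged outline is re-measured after clipping — boundary = 141.00 mm. So its perimeter = 141.00 mm. Layer 61 (z = 19.52): the cube is present — its section is the full 17×25 rectangle (perimeter 84.00 mm); the cone at (-0.5, 1) does not reach this height (z outside [22, 40.5]); Merging all regions: only the 17×25 cube is present, so the union is just that shape — boundary = 84.00 mm; the cube at (6, 14.5) is absent (z outside [7.5, 12.5]); Merging all regions: only that combined region is present, so the union is just that shape — boundary = 84.00 mm. So its perimeter = 84.00 mm. Layer 26 is larger (141.00 vs 84.00 mm).

layer 26 (z = 8.32 mm)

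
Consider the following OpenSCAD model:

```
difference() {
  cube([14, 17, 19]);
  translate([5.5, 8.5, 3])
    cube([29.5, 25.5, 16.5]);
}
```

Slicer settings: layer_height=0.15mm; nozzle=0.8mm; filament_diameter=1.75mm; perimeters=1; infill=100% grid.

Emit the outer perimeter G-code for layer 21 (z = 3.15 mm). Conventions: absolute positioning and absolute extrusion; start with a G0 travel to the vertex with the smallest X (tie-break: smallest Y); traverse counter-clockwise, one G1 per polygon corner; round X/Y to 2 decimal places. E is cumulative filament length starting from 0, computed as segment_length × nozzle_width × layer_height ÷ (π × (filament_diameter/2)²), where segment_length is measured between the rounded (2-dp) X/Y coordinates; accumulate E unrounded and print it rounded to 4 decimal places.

At z = 3.15 mm: the cube (footprint 14×17) is included at this height; the 29.5×25.5 cube at (5.5, 8.5) contributes its full rectangle; Taking the first minus the rest: starting from the 14×17 cube, the 29.5×25.5 cube at (5.5, 8.5) partially overlaps it — only the 72.25 mm² overlap (of its 752.25 mm²) is removed, clipping the outline — 1 connected region. The outline is a single polygon with 6 vertices. Extrusion per mm of travel: 0.8 × 0.15 / (π × 0.875²) = 0.049890. Accumulating E over each segment gives final E = 3.0932.

G0 X0.00 Y0.00 Z3.15
G1 X14.00 Y0.00 E0.6985
G1 X14.00 Y8.50 E1.1225
G1 X5.50 Y8.50 E1.5466
G1 X5.50 Y17.00 E1.9707
G1 X0.00 Y17.00 E2.2451
G1 X0.00 Y0.00 E3.0932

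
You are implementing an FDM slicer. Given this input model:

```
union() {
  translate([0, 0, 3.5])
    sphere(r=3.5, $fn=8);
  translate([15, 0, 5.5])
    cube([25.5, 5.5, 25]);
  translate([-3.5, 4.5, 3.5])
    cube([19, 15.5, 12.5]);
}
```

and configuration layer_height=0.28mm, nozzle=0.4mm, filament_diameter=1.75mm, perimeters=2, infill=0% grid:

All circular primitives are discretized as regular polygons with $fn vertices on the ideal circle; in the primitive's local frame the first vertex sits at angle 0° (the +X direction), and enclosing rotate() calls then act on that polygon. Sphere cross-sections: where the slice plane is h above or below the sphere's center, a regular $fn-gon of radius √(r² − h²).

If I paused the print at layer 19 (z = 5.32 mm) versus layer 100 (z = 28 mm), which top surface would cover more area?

Layer 19 (z = 5.32): the sphere: section is a regular 8-gon, circumradius = √(r²−h²) = √(3.5²−1.82²) = 2.990 (area = (8/2)·2.990²·sin(360°/8) = 25.28 mm²); the cube at (15, 0) does not reach this height (z outside [5.5, 30.5]); the 19×15.5 cube at (-3.5, 4.5) contributes its full rectangle (area 294.50 mm²); Taking the union: the 2 present regions are separate (no shared area or edge), so areas and boundary lengths simply add and each stays a separate island — area = 319.78 mm². So its area = 319.78 mm². Layer 100 (z = 28): the sphere is not intersected at this z (|z−center|=24.500 > r=3.5); the 25.5×5.5 cube at (15, 0) contributes its full rectangle (area 140.25 mm²); the cube at (-3.5, 4.5) is not intersected at this z (z outside [3.5, 16]); Taking the union: only the 25.5×5.5 cube at (15, 0) is present, so the union is just that shape — area = 140.25 mm². So its area = 140.25 mm². Layer 19 is larger (319.78 vs 140.25 mm²).

layer 19 (z = 5.32 mm)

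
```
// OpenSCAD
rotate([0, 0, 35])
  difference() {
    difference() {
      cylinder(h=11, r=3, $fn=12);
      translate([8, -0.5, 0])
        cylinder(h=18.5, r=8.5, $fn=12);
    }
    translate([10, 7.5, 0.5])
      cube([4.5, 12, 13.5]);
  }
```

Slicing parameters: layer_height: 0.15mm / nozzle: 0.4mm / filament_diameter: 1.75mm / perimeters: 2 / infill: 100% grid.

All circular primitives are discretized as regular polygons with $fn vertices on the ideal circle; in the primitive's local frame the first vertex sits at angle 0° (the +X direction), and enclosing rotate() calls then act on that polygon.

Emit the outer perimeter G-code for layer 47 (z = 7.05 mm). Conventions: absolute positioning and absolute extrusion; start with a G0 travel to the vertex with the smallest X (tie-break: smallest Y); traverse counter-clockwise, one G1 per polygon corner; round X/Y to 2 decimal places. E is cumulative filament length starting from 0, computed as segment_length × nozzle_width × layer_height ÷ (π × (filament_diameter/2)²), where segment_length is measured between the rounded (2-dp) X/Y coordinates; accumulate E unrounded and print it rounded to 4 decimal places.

At z = 7.05 mm: the cylinder: section is a regular 12-gon, circumradius r=3; the r=8.5 cylinder at (8, -0.5) contributes a regular 12-gon of circumradius 8.5; Taking the first minus the rest: starting from the r=3 cylinder, the r=8.5 cylinder at (8, -0.5) partially overlaps it — only the 14.05 mm² overlap (of its 216.75 mm²) is removed, clipping the outline — 1 connected region; the cube at (10, 7.5) (footprint 4.5×12) is included at this height; Subtracting the remaining from the first: starting from the result so far, the 4.5×12 cube at (10, 7.5) misses the remaining region (no effect) — 1 connected region; (whole slice rotated 35° about Z — lengths, areas and connectivity unchanged). The outline is a single polygon with 10 vertices. Extrusion per mm of travel: 0.4 × 0.15 / (π × 0.875²) = 0.024945. Accumulating E over each segment gives final E = 0.3984.

G0 X-2.99 Y-0.26 Z7.05
G1 X-2.46 Y-1.72 E0.0387
G1 X-1.27 Y-2.72 E0.0775
G1 X0.26 Y-2.99 E0.1163
G1 X1.72 Y-2.46 E0.1550
G1 X1.83 Y-2.33 E0.1593
G1 X-0.12 Y-0.70 E0.2227
G1 X-1.32 Y2.60 E0.3103
G1 X-1.72 Y2.46 E0.3208
G1 X-2.72 Y1.27 E0.3596
G1 X-2.99 Y-0.26 E0.3984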